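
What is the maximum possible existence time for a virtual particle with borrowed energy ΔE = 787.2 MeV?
4.181 × 10^-25 s

Using the energy-time uncertainty principle:
ΔEΔt ≥ ℏ/2

For a virtual particle borrowing energy ΔE, the maximum lifetime is:
Δt_max = ℏ/(2ΔE)

Converting energy:
ΔE = 787.2 MeV = 1.261e-10 J

Δt_max = (1.055e-34 J·s) / (2 × 1.261e-10 J)
Δt_max = 4.181e-25 s = 4.181 × 10^-25 s

Virtual particles with higher borrowed energy exist for shorter times.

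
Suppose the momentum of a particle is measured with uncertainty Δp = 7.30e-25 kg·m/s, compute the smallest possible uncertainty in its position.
72.231 pm

Using the Heisenberg uncertainty principle:
ΔxΔp ≥ ℏ/2

The minimum uncertainty in position is:
Δx_min = ℏ/(2Δp)
Δx_min = (1.055e-34 J·s) / (2 × 7.300e-25 kg·m/s)
Δx_min = 7.223e-11 m = 72.231 pm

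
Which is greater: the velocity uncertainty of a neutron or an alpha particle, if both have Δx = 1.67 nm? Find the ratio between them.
The neutron has the larger minimum velocity uncertainty, by a ratio of 4.0.

For both particles, Δp_min = ℏ/(2Δx) = 3.157e-26 kg·m/s (same for both).

The velocity uncertainty is Δv = Δp/m:
- neutron: Δv = 3.157e-26 / 1.675e-27 = 1.885e+01 m/s = 18.851 m/s
- alpha particle: Δv = 3.157e-26 / 6.645e-27 = 4.752e+00 m/s = 4.752 m/s

Ratio: 1.885e+01 / 4.752e+00 = 4.0

The lighter particle has larger velocity uncertainty because Δv ∝ 1/m.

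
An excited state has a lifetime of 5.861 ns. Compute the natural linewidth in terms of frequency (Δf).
13.577 MHz

Using the energy-time uncertainty principle and E = hf:
ΔEΔt ≥ ℏ/2
hΔf·Δt ≥ ℏ/2

The minimum frequency uncertainty is:
Δf = ℏ/(2hτ) = 1/(4πτ)
Δf = 1/(4π × 5.861e-09 s)
Δf = 1.358e+07 Hz = 13.577 MHz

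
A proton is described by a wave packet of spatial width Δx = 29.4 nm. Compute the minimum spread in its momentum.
1.793 × 10^-27 kg·m/s

For a wave packet, the spatial width Δx and momentum spread Δp are related by the uncertainty principle:
ΔxΔp ≥ ℏ/2

The minimum momentum spread is:
Δp_min = ℏ/(2Δx)
Δp_min = (1.055e-34 J·s) / (2 × 2.940e-08 m)
Δp_min = 1.793e-27 kg·m/s

A wave packet cannot have both a well-defined position and well-defined momentum.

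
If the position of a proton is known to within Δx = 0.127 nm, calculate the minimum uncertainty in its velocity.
248.225 m/s

Using the Heisenberg uncertainty principle and Δp = mΔv:
ΔxΔp ≥ ℏ/2
Δx(mΔv) ≥ ℏ/2

The minimum uncertainty in velocity is:
Δv_min = ℏ/(2mΔx)
Δv_min = (1.055e-34 J·s) / (2 × 1.673e-27 kg × 1.270e-10 m)
Δv_min = 2.482e+02 m/s = 248.225 m/s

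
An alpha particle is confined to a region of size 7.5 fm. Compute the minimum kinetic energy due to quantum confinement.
23.214 keV

Using the uncertainty principle:

1. Position uncertainty: Δx ≈ 7.500e-15 m
2. Minimum momentum uncertainty: Δp = ℏ/(2Δx) = 7.030e-21 kg·m/s
3. Minimum kinetic energy:
   KE = (Δp)²/(2m) = (7.030e-21)²/(2 × 6.645e-27 kg)
   KE = 3.719e-15 J = 23.214 keV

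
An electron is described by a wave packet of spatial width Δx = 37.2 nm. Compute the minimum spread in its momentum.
1.417 × 10^-27 kg·m/s

For a wave packet, the spatial width Δx and momentum spread Δp are related by the uncertainty principle:
ΔxΔp ≥ ℏ/2

The minimum momentum spread is:
Δp_min = ℏ/(2Δx)
Δp_min = (1.055e-34 J·s) / (2 × 3.720e-08 m)
Δp_min = 1.417e-27 kg·m/s

A wave packet cannot have both a well-defined position and well-defined momentum.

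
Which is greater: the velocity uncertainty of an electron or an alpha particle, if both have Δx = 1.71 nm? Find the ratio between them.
The electron has the larger minimum velocity uncertainty, by a ratio of 7294.3.

For both particles, Δp_min = ℏ/(2Δx) = 3.084e-26 kg·m/s (same for both).

The velocity uncertainty is Δv = Δp/m:
- electron: Δv = 3.084e-26 / 9.109e-31 = 3.385e+04 m/s = 33.850 km/s
- alpha particle: Δv = 3.084e-26 / 6.645e-27 = 4.641e+00 m/s = 4.641 m/s

Ratio: 3.385e+04 / 4.641e+00 = 7294.3

The lighter particle has larger velocity uncertainty because Δv ∝ 1/m.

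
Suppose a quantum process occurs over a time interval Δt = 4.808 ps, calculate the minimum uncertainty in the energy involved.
68.450 μeV

Using the energy-time uncertainty principle:
ΔEΔt ≥ ℏ/2

The minimum uncertainty in energy is:
ΔE_min = ℏ/(2Δt)
ΔE_min = (1.055e-34 J·s) / (2 × 4.808e-12 s)
ΔE_min = 1.097e-23 J = 68.450 μeV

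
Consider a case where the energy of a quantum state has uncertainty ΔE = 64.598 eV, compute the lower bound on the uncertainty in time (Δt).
5.095 as

Using the energy-time uncertainty principle:
ΔEΔt ≥ ℏ/2

The minimum uncertainty in time is:
Δt_min = ℏ/(2ΔE)
Δt_min = (1.055e-34 J·s) / (2 × 1.035e-17 J)
Δt_min = 5.095e-18 s = 5.095 as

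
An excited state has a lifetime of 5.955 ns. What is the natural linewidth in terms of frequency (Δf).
13.363 MHz

Using the energy-time uncertainty principle and E = hf:
ΔEΔt ≥ ℏ/2
hΔf·Δt ≥ ℏ/2

The minimum frequency uncertainty is:
Δf = ℏ/(2hτ) = 1/(4πτ)
Δf = 1/(4π × 5.955e-09 s)
Δf = 1.336e+07 Hz = 13.363 MHz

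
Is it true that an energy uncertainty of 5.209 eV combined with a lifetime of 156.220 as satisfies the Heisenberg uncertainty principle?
Yes, it satisfies the uncertainty relation.

Calculate the product ΔEΔt:
ΔE = 5.209 eV = 8.346e-19 J
ΔEΔt = (8.346e-19 J) × (1.562e-16 s)
ΔEΔt = 1.304e-34 J·s

Compare to the minimum allowed value ℏ/2:
ℏ/2 = 5.273e-35 J·s

Since ΔEΔt = 1.304e-34 J·s ≥ 5.273e-35 J·s = ℏ/2,
this satisfies the uncertainty relation.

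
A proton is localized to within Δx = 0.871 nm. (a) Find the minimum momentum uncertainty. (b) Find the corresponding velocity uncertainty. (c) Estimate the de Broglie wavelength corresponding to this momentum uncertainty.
(a) Δp_min = 6.054 × 10^-26 kg·m/s
(b) Δv_min = 36.193 m/s
(c) λ_dB = 10.945 nm

Step-by-step:

(a) From the uncertainty principle:
Δp_min = ℏ/(2Δx) = (1.055e-34 J·s)/(2 × 8.710e-10 m) = 6.054e-26 kg·m/s

(b) The velocity uncertainty:
Δv = Δp/m = (6.054e-26 kg·m/s)/(1.673e-27 kg) = 3.619e+01 m/s = 36.193 m/s

(c) The de Broglie wavelength for this momentum:
λ = h/p = (6.626e-34 J·s)/(6.054e-26 kg·m/s) = 1.095e-08 m = 10.945 nm

Note: The de Broglie wavelength is comparable to the localization size, as expected from wave-particle duality.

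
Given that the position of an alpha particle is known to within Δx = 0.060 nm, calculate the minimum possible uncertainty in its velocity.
132.258 m/s

Using the Heisenberg uncertainty principle and Δp = mΔv:
ΔxΔp ≥ ℏ/2
Δx(mΔv) ≥ ℏ/2

The minimum uncertainty in velocity is:
Δv_min = ℏ/(2mΔx)
Δv_min = (1.055e-34 J·s) / (2 × 6.645e-27 kg × 6.000e-11 m)
Δv_min = 1.323e+02 m/s = 132.258 m/s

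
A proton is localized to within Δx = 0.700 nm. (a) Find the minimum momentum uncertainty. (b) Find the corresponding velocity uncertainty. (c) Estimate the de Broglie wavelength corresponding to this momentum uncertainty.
(a) Δp_min = 7.533 × 10^-26 kg·m/s
(b) Δv_min = 45.035 m/s
(c) λ_dB = 8.796 nm

Step-by-step:

(a) From the uncertainty principle:
Δp_min = ℏ/(2Δx) = (1.055e-34 J·s)/(2 × 7.000e-10 m) = 7.533e-26 kg·m/s

(b) The velocity uncertainty:
Δv = Δp/m = (7.533e-26 kg·m/s)/(1.673e-27 kg) = 4.504e+01 m/s = 45.035 m/s

(c) The de Broglie wavelength for this momentum:
λ = h/p = (6.626e-34 J·s)/(7.533e-26 kg·m/s) = 8.796e-09 m = 8.796 nm

Note: The de Broglie wavelength is comparable to the localization size, as expected from wave-particle duality.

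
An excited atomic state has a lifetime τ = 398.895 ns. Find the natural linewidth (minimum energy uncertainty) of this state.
825.044 peV

Using the energy-time uncertainty principle:
ΔEΔt ≥ ℏ/2

The lifetime τ represents the time uncertainty Δt.
The natural linewidth (minimum energy uncertainty) is:

ΔE = ℏ/(2τ)
ΔE = (1.055e-34 J·s) / (2 × 3.989e-07 s)
ΔE = 1.322e-28 J = 825.044 peV

This natural linewidth limits the precision of spectroscopic measurements.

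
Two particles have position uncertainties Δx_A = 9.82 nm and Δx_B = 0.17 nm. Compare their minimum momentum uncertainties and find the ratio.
Particle B has the larger minimum momentum uncertainty, by a factor of 57.76.

For each particle, the minimum momentum uncertainty is Δp_min = ℏ/(2Δx):

Particle A: Δp_A = ℏ/(2×9.820e-09 m) = 5.370e-27 kg·m/s
Particle B: Δp_B = ℏ/(2×1.700e-10 m) = 3.102e-25 kg·m/s

Ratio: Δp_B/Δp_A = 57.76

Since Δp_min ∝ 1/Δx, the particle with smaller position uncertainty (B) has larger momentum uncertainty.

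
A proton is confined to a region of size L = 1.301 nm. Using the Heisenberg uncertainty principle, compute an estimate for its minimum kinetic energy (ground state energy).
3.065 μeV

Using the uncertainty principle to estimate ground state energy:

1. The position uncertainty is approximately the confinement size:
   Δx ≈ L = 1.301e-09 m

2. From ΔxΔp ≥ ℏ/2, the minimum momentum uncertainty is:
   Δp ≈ ℏ/(2L) = 4.053e-26 kg·m/s

3. The kinetic energy is approximately:
   KE ≈ (Δp)²/(2m) = (4.053e-26)²/(2 × 1.673e-27 kg)
   KE ≈ 4.910e-25 J = 3.065 μeV

This is an order-of-magnitude estimate of the ground state energy.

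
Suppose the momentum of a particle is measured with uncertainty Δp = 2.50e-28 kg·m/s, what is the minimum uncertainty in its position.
210.914 nm

Using the Heisenberg uncertainty principle:
ΔxΔp ≥ ℏ/2

The minimum uncertainty in position is:
Δx_min = ℏ/(2Δp)
Δx_min = (1.055e-34 J·s) / (2 × 2.500e-28 kg·m/s)
Δx_min = 2.109e-07 m = 210.914 nm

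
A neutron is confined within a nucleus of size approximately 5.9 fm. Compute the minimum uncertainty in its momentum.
8.937 × 10^-21 kg·m/s

Using the Heisenberg uncertainty principle:
ΔxΔp ≥ ℏ/2

With Δx ≈ L = 5.900e-15 m (the confinement size):
Δp_min = ℏ/(2Δx)
Δp_min = (1.055e-34 J·s) / (2 × 5.900e-15 m)
Δp_min = 8.937e-21 kg·m/s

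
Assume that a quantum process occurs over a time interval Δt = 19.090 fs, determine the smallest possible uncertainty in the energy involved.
17.240 meV

Using the energy-time uncertainty principle:
ΔEΔt ≥ ℏ/2

The minimum uncertainty in energy is:
ΔE_min = ℏ/(2Δt)
ΔE_min = (1.055e-34 J·s) / (2 × 1.909e-14 s)
ΔE_min = 2.762e-21 J = 17.240 meV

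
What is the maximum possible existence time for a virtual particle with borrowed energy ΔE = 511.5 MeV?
6.434 × 10^-25 s

Using the energy-time uncertainty principle:
ΔEΔt ≥ ℏ/2

For a virtual particle borrowing energy ΔE, the maximum lifetime is:
Δt_max = ℏ/(2ΔE)

Converting energy:
ΔE = 511.5 MeV = 8.195e-11 J

Δt_max = (1.055e-34 J·s) / (2 × 8.195e-11 J)
Δt_max = 6.434e-25 s = 6.434 × 10^-25 s

Virtual particles with higher borrowed energy exist for shorter times.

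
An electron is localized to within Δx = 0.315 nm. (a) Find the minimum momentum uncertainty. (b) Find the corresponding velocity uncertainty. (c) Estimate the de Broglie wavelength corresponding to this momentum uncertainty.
(a) Δp_min = 1.674 × 10^-25 kg·m/s
(b) Δv_min = 183.758 km/s
(c) λ_dB = 3.958 nm

Step-by-step:

(a) From the uncertainty principle:
Δp_min = ℏ/(2Δx) = (1.055e-34 J·s)/(2 × 3.150e-10 m) = 1.674e-25 kg·m/s

(b) The velocity uncertainty:
Δv = Δp/m = (1.674e-25 kg·m/s)/(9.109e-31 kg) = 1.838e+05 m/s = 183.758 km/s

(c) The de Broglie wavelength for this momentum:
λ = h/p = (6.626e-34 J·s)/(1.674e-25 kg·m/s) = 3.958e-09 m = 3.958 nm

Note: The de Broglie wavelength is comparable to the localization size, as expected from wave-particle duality.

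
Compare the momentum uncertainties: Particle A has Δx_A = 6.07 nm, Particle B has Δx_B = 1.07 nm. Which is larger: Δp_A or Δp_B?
Particle B has the larger minimum momentum uncertainty, by a factor of 5.67.

For each particle, the minimum momentum uncertainty is Δp_min = ℏ/(2Δx):

Particle A: Δp_A = ℏ/(2×6.070e-09 m) = 8.687e-27 kg·m/s
Particle B: Δp_B = ℏ/(2×1.070e-09 m) = 4.928e-26 kg·m/s

Ratio: Δp_B/Δp_A = 5.67

Since Δp_min ∝ 1/Δx, the particle with smaller position uncertainty (B) has larger momentum uncertainty.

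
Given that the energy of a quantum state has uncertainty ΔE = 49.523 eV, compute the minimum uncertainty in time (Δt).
6.646 as

Using the energy-time uncertainty principle:
ΔEΔt ≥ ℏ/2

The minimum uncertainty in time is:
Δt_min = ℏ/(2ΔE)
Δt_min = (1.055e-34 J·s) / (2 × 7.934e-18 J)
Δt_min = 6.646e-18 s = 6.646 as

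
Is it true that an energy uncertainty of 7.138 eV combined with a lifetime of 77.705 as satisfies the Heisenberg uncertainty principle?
Yes, it satisfies the uncertainty relation.

Calculate the product ΔEΔt:
ΔE = 7.138 eV = 1.144e-18 J
ΔEΔt = (1.144e-18 J) × (7.770e-17 s)
ΔEΔt = 8.887e-35 J·s

Compare to the minimum allowed value ℏ/2:
ℏ/2 = 5.273e-35 J·s

Since ΔEΔt = 8.887e-35 J·s ≥ 5.273e-35 J·s = ℏ/2,
this satisfies the uncertainty relation.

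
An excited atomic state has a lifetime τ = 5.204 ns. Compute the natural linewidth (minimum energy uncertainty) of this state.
63.241 neV

Using the energy-time uncertainty principle:
ΔEΔt ≥ ℏ/2

The lifetime τ represents the time uncertainty Δt.
The natural linewidth (minimum energy uncertainty) is:

ΔE = ℏ/(2τ)
ΔE = (1.055e-34 J·s) / (2 × 5.204e-09 s)
ΔE = 1.013e-26 J = 63.241 neV

This natural linewidth limits the precision of spectroscopic measurements.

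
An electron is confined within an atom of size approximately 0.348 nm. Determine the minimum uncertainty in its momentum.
1.515 × 10^-25 kg·m/s

Using the Heisenberg uncertainty principle:
ΔxΔp ≥ ℏ/2

With Δx ≈ L = 3.480e-10 m (the confinement size):
Δp_min = ℏ/(2Δx)
Δp_min = (1.055e-34 J·s) / (2 × 3.480e-10 m)
Δp_min = 1.515e-25 kg·m/s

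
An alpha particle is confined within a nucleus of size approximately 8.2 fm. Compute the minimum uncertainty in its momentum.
6.430 × 10^-21 kg·m/s

Using the Heisenberg uncertainty principle:
ΔxΔp ≥ ℏ/2

With Δx ≈ L = 8.200e-15 m (the confinement size):
Δp_min = ℏ/(2Δx)
Δp_min = (1.055e-34 J·s) / (2 × 8.200e-15 m)
Δp_min = 6.430e-21 kg·m/s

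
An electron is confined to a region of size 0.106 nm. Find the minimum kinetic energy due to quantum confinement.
847.718 meV

Using the uncertainty principle:

1. Position uncertainty: Δx ≈ 1.060e-10 m
2. Minimum momentum uncertainty: Δp = ℏ/(2Δx) = 4.974e-25 kg·m/s
3. Minimum kinetic energy:
   KE = (Δp)²/(2m) = (4.974e-25)²/(2 × 9.109e-31 kg)
   KE = 1.358e-19 J = 847.718 meV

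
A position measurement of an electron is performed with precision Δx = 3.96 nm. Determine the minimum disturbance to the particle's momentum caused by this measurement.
1.332 × 10^-26 kg·m/s

The uncertainty principle implies that measuring position disturbs momentum:
ΔxΔp ≥ ℏ/2

When we measure position with precision Δx, we necessarily introduce a momentum uncertainty:
Δp ≥ ℏ/(2Δx)
Δp_min = (1.055e-34 J·s) / (2 × 3.960e-09 m)
Δp_min = 1.332e-26 kg·m/s

The more precisely we measure position, the greater the momentum disturbance.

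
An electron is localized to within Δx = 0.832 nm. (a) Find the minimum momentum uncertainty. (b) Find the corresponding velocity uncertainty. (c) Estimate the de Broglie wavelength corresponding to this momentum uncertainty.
(a) Δp_min = 6.338 × 10^-26 kg·m/s
(b) Δv_min = 69.572 km/s
(c) λ_dB = 10.455 nm

Step-by-step:

(a) From the uncertainty principle:
Δp_min = ℏ/(2Δx) = (1.055e-34 J·s)/(2 × 8.320e-10 m) = 6.338e-26 kg·m/s

(b) The velocity uncertainty:
Δv = Δp/m = (6.338e-26 kg·m/s)/(9.109e-31 kg) = 6.957e+04 m/s = 69.572 km/s

(c) The de Broglie wavelength for this momentum:
λ = h/p = (6.626e-34 J·s)/(6.338e-26 kg·m/s) = 1.046e-08 m = 10.455 nm

Note: The de Broglie wavelength is comparable to the localization size, as expected from wave-particle duality.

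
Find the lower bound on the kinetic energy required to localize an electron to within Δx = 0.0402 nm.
5.894 eV

Localizing a particle requires giving it sufficient momentum uncertainty:

1. From uncertainty principle: Δp ≥ ℏ/(2Δx)
   Δp_min = (1.055e-34 J·s) / (2 × 4.020e-11 m)
   Δp_min = 1.312e-24 kg·m/s

2. This momentum uncertainty corresponds to kinetic energy:
   KE ≈ (Δp)²/(2m) = (1.312e-24)²/(2 × 9.109e-31 kg)
   KE = 9.443e-19 J = 5.894 eV

Tighter localization requires more energy.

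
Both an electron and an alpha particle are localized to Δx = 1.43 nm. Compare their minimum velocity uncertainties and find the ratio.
The electron has the larger minimum velocity uncertainty, by a ratio of 7294.3.

For both particles, Δp_min = ℏ/(2Δx) = 3.687e-26 kg·m/s (same for both).

The velocity uncertainty is Δv = Δp/m:
- electron: Δv = 3.687e-26 / 9.109e-31 = 4.048e+04 m/s = 40.478 km/s
- alpha particle: Δv = 3.687e-26 / 6.645e-27 = 5.549e+00 m/s = 5.549 m/s

Ratio: 4.048e+04 / 5.549e+00 = 7294.3

The lighter particle has larger velocity uncertainty because Δv ∝ 1/m.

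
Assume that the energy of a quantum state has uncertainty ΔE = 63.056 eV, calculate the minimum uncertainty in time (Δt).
5.219 as

Using the energy-time uncertainty principle:
ΔEΔt ≥ ℏ/2

The minimum uncertainty in time is:
Δt_min = ℏ/(2ΔE)
Δt_min = (1.055e-34 J·s) / (2 × 1.010e-17 J)
Δt_min = 5.219e-18 s = 5.219 as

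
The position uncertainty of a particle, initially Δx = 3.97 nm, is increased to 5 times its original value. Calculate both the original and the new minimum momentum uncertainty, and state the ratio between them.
Original Δp_min = 1.328 × 10^-26 kg·m/s; new Δp'_min = 2.656 × 10^-27 kg·m/s; ratio Δp'_min/Δp_min = 1/5.

From the uncertainty principle ΔxΔp ≥ ℏ/2, the minimum momentum uncertainty is Δp_min = ℏ/(2Δx).

Original (Δx = 3.97 nm = 3.970e-09 m):
Δp_min = (1.055e-34 J·s)/(2 × 3.970e-09 m) = 1.328e-26 kg·m/s

When Δx → 5Δx:
Δp'_min = ℏ/(2 × 5Δx) = (1/5) × ℏ/(2Δx) = (1/5) × Δp_min
Δp'_min = 1/5 × 1.328e-26 kg·m/s = 2.656e-27 kg·m/s

Since Δp_min ∝ 1/Δx, when Δx is increased to 5 times its original value, Δp_min decreases to 1/5 of its original value.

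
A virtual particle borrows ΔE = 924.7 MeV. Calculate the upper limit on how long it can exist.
3.559 × 10^-25 s

Using the energy-time uncertainty principle:
ΔEΔt ≥ ℏ/2

For a virtual particle borrowing energy ΔE, the maximum lifetime is:
Δt_max = ℏ/(2ΔE)

Converting energy:
ΔE = 924.7 MeV = 1.482e-10 J

Δt_max = (1.055e-34 J·s) / (2 × 1.482e-10 J)
Δt_max = 3.559e-25 s = 3.559 × 10^-25 s

Virtual particles with higher borrowed energy exist for shorter times.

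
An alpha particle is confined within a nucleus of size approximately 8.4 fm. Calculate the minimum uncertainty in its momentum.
6.277 × 10^-21 kg·m/s

Using the Heisenberg uncertainty principle:
ΔxΔp ≥ ℏ/2

With Δx ≈ L = 8.400e-15 m (the confinement size):
Δp_min = ℏ/(2Δx)
Δp_min = (1.055e-34 J·s) / (2 × 8.400e-15 m)
Δp_min = 6.277e-21 kg·m/s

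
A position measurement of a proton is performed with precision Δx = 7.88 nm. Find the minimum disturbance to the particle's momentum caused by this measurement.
6.691 × 10^-27 kg·m/s

The uncertainty principle implies that measuring position disturbs momentum:
ΔxΔp ≥ ℏ/2

When we measure position with precision Δx, we necessarily introduce a momentum uncertainty:
Δp ≥ ℏ/(2Δx)
Δp_min = (1.055e-34 J·s) / (2 × 7.880e-09 m)
Δp_min = 6.691e-27 kg·m/s

The more precisely we measure position, the greater the momentum disturbance.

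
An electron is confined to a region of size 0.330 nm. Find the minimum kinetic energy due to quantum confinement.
87.465 meV

Using the uncertainty principle:

1. Position uncertainty: Δx ≈ 3.300e-10 m
2. Minimum momentum uncertainty: Δp = ℏ/(2Δx) = 1.598e-25 kg·m/s
3. Minimum kinetic energy:
   KE = (Δp)²/(2m) = (1.598e-25)²/(2 × 9.109e-31 kg)
   KE = 1.401e-20 J = 87.465 meV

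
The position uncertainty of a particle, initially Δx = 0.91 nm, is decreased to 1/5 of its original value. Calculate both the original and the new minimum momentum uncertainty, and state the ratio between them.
Original Δp_min = 5.794 × 10^-26 kg·m/s; new Δp'_min = 2.897 × 10^-25 kg·m/s; ratio Δp'_min/Δp_min = 5.

From the uncertainty principle ΔxΔp ≥ ℏ/2, the minimum momentum uncertainty is Δp_min = ℏ/(2Δx).

Original (Δx = 0.91 nm = 9.100e-10 m):
Δp_min = (1.055e-34 J·s)/(2 × 9.100e-10 m) = 5.794e-26 kg·m/s

When Δx → (1/5)Δx:
Δp'_min = ℏ/(2 × (1/5)Δx) = 5 × ℏ/(2Δx) = 5 × Δp_min
Δp'_min = 5 × 5.794e-26 kg·m/s = 2.897e-25 kg·m/s

Since Δp_min ∝ 1/Δx, when Δx is decreased to 1/5 of its original value, Δp_min increases to 5 times its original value.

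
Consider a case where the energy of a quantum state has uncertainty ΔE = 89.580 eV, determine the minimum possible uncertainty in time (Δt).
3.674 as

Using the energy-time uncertainty principle:
ΔEΔt ≥ ℏ/2

The minimum uncertainty in time is:
Δt_min = ℏ/(2ΔE)
Δt_min = (1.055e-34 J·s) / (2 × 1.435e-17 J)
Δt_min = 3.674e-18 s = 3.674 as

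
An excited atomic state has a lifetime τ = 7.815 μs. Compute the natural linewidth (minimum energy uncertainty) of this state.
42.112 peV

Using the energy-time uncertainty principle:
ΔEΔt ≥ ℏ/2

The lifetime τ represents the time uncertainty Δt.
The natural linewidth (minimum energy uncertainty) is:

ΔE = ℏ/(2τ)
ΔE = (1.055e-34 J·s) / (2 × 7.815e-06 s)
ΔE = 6.747e-30 J = 42.112 peV

This natural linewidth limits the precision of spectroscopic measurements.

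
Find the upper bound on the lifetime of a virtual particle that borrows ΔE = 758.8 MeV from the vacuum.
4.337 × 10^-25 s

Using the energy-time uncertainty principle:
ΔEΔt ≥ ℏ/2

For a virtual particle borrowing energy ΔE, the maximum lifetime is:
Δt_max = ℏ/(2ΔE)

Converting energy:
ΔE = 758.8 MeV = 1.216e-10 J

Δt_max = (1.055e-34 J·s) / (2 × 1.216e-10 J)
Δt_max = 4.337e-25 s = 4.337 × 10^-25 s

Virtual particles with higher borrowed energy exist for shorter times.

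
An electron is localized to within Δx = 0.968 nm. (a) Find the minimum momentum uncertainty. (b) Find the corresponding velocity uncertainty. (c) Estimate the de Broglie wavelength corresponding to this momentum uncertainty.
(a) Δp_min = 5.447 × 10^-26 kg·m/s
(b) Δv_min = 59.797 km/s
(c) λ_dB = 12.164 nm

Step-by-step:

(a) From the uncertainty principle:
Δp_min = ℏ/(2Δx) = (1.055e-34 J·s)/(2 × 9.680e-10 m) = 5.447e-26 kg·m/s

(b) The velocity uncertainty:
Δv = Δp/m = (5.447e-26 kg·m/s)/(9.109e-31 kg) = 5.980e+04 m/s = 59.797 km/s

(c) The de Broglie wavelength for this momentum:
λ = h/p = (6.626e-34 J·s)/(5.447e-26 kg·m/s) = 1.216e-08 m = 12.164 nm

Note: The de Broglie wavelength is comparable to the localization size, as expected from wave-particle duality.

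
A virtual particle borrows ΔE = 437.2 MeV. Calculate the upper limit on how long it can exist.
7.528 × 10^-25 s

Using the energy-time uncertainty principle:
ΔEΔt ≥ ℏ/2

For a virtual particle borrowing energy ΔE, the maximum lifetime is:
Δt_max = ℏ/(2ΔE)

Converting energy:
ΔE = 437.2 MeV = 7.005e-11 J

Δt_max = (1.055e-34 J·s) / (2 × 7.005e-11 J)
Δt_max = 7.528e-25 s = 7.528 × 10^-25 s

Virtual particles with higher borrowed energy exist for shorter times.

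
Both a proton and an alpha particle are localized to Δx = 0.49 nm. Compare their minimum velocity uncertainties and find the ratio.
The proton has the larger minimum velocity uncertainty, by a ratio of 4.0.

For both particles, Δp_min = ℏ/(2Δx) = 1.076e-25 kg·m/s (same for both).

The velocity uncertainty is Δv = Δp/m:
- proton: Δv = 1.076e-25 / 1.673e-27 = 6.434e+01 m/s = 64.336 m/s
- alpha particle: Δv = 1.076e-25 / 6.645e-27 = 1.619e+01 m/s = 16.195 m/s

Ratio: 6.434e+01 / 1.619e+01 = 4.0

The lighter particle has larger velocity uncertainty because Δv ∝ 1/m.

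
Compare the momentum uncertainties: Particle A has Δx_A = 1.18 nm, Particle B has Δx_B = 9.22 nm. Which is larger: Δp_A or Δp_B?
Particle A has the larger minimum momentum uncertainty, by a factor of 7.81.

For each particle, the minimum momentum uncertainty is Δp_min = ℏ/(2Δx):

Particle A: Δp_A = ℏ/(2×1.180e-09 m) = 4.469e-26 kg·m/s
Particle B: Δp_B = ℏ/(2×9.220e-09 m) = 5.719e-27 kg·m/s

Ratio: Δp_A/Δp_B = 7.81

Since Δp_min ∝ 1/Δx, the particle with smaller position uncertainty (A) has larger momentum uncertainty.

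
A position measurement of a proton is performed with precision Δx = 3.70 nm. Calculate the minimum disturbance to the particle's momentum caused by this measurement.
1.425 × 10^-26 kg·m/s

The uncertainty principle implies that measuring position disturbs momentum:
ΔxΔp ≥ ℏ/2

When we measure position with precision Δx, we necessarily introduce a momentum uncertainty:
Δp ≥ ℏ/(2Δx)
Δp_min = (1.055e-34 J·s) / (2 × 3.700e-09 m)
Δp_min = 1.425e-26 kg·m/s

The more precisely we measure position, the greater the momentum disturbance.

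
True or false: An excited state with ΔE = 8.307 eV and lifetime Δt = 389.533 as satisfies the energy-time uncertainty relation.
Yes, it satisfies the uncertainty relation.

Calculate the product ΔEΔt:
ΔE = 8.307 eV = 1.331e-18 J
ΔEΔt = (1.331e-18 J) × (3.895e-16 s)
ΔEΔt = 5.184e-34 J·s

Compare to the minimum allowed value ℏ/2:
ℏ/2 = 5.273e-35 J·s

Since ΔEΔt = 5.184e-34 J·s ≥ 5.273e-35 J·s = ℏ/2,
this satisfies the uncertainty relation.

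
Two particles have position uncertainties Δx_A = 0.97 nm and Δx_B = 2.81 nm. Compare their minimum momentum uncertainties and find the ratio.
Particle A has the larger minimum momentum uncertainty, by a factor of 2.90.

For each particle, the minimum momentum uncertainty is Δp_min = ℏ/(2Δx):

Particle A: Δp_A = ℏ/(2×9.700e-10 m) = 5.436e-26 kg·m/s
Particle B: Δp_B = ℏ/(2×2.810e-09 m) = 1.876e-26 kg·m/s

Ratio: Δp_A/Δp_B = 2.90

Since Δp_min ∝ 1/Δx, the particle with smaller position uncertainty (A) has larger momentum uncertainty.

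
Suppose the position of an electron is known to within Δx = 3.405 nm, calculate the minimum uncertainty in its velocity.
17.000 km/s

Using the Heisenberg uncertainty principle and Δp = mΔv:
ΔxΔp ≥ ℏ/2
Δx(mΔv) ≥ ℏ/2

The minimum uncertainty in velocity is:
Δv_min = ℏ/(2mΔx)
Δv_min = (1.055e-34 J·s) / (2 × 9.109e-31 kg × 3.405e-09 m)
Δv_min = 1.700e+04 m/s = 17.000 km/s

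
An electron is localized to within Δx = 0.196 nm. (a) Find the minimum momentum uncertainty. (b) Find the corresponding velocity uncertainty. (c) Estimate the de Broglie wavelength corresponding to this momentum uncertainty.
(a) Δp_min = 2.690 × 10^-25 kg·m/s
(b) Δv_min = 295.326 km/s
(c) λ_dB = 2.463 nm

Step-by-step:

(a) From the uncertainty principle:
Δp_min = ℏ/(2Δx) = (1.055e-34 J·s)/(2 × 1.960e-10 m) = 2.690e-25 kg·m/s

(b) The velocity uncertainty:
Δv = Δp/m = (2.690e-25 kg·m/s)/(9.109e-31 kg) = 2.953e+05 m/s = 295.326 km/s

(c) The de Broglie wavelength for this momentum:
λ = h/p = (6.626e-34 J·s)/(2.690e-25 kg·m/s) = 2.463e-09 m = 2.463 nm

Note: The de Broglie wavelength is comparable to the localization size, as expected from wave-particle duality.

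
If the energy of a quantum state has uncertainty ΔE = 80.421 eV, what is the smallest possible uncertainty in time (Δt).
4.092 as

Using the energy-time uncertainty principle:
ΔEΔt ≥ ℏ/2

The minimum uncertainty in time is:
Δt_min = ℏ/(2ΔE)
Δt_min = (1.055e-34 J·s) / (2 × 1.288e-17 J)
Δt_min = 4.092e-18 s = 4.092 as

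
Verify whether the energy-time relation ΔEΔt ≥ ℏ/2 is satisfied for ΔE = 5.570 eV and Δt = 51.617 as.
No, it violates the uncertainty relation.

Calculate the product ΔEΔt:
ΔE = 5.570 eV = 8.924e-19 J
ΔEΔt = (8.924e-19 J) × (5.162e-17 s)
ΔEΔt = 4.606e-35 J·s

Compare to the minimum allowed value ℏ/2:
ℏ/2 = 5.273e-35 J·s

Since ΔEΔt = 4.606e-35 J·s < 5.273e-35 J·s = ℏ/2,
this violates the uncertainty relation.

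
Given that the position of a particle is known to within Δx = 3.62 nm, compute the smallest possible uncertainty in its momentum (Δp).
1.457 × 10^-26 kg·m/s

Using the Heisenberg uncertainty principle:
ΔxΔp ≥ ℏ/2

The minimum uncertainty in momentum is:
Δp_min = ℏ/(2Δx)
Δp_min = (1.055e-34 J·s) / (2 × 3.620e-09 m)
Δp_min = 1.457e-26 kg·m/s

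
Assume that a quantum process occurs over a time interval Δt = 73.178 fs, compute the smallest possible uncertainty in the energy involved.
4.497 meV

Using the energy-time uncertainty principle:
ΔEΔt ≥ ℏ/2

The minimum uncertainty in energy is:
ΔE_min = ℏ/(2Δt)
ΔE_min = (1.055e-34 J·s) / (2 × 7.318e-14 s)
ΔE_min = 7.206e-22 J = 4.497 meV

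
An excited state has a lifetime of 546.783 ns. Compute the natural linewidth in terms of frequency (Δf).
145.538 kHz

Using the energy-time uncertainty principle and E = hf:
ΔEΔt ≥ ℏ/2
hΔf·Δt ≥ ℏ/2

The minimum frequency uncertainty is:
Δf = ℏ/(2hτ) = 1/(4πτ)
Δf = 1/(4π × 5.468e-07 s)
Δf = 1.455e+05 Hz = 145.538 kHz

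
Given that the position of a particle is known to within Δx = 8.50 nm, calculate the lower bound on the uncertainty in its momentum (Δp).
6.203 × 10^-27 kg·m/s

Using the Heisenberg uncertainty principle:
ΔxΔp ≥ ℏ/2

The minimum uncertainty in momentum is:
Δp_min = ℏ/(2Δx)
Δp_min = (1.055e-34 J·s) / (2 × 8.500e-09 m)
Δp_min = 6.203e-27 kg·m/s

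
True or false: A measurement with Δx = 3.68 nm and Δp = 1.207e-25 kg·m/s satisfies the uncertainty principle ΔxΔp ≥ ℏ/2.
Yes, it satisfies the uncertainty principle.

Calculate the product ΔxΔp:
ΔxΔp = (3.680e-09 m) × (1.207e-25 kg·m/s)
ΔxΔp = 4.442e-34 J·s

Compare to the minimum allowed value ℏ/2:
ℏ/2 = 5.273e-35 J·s

Since ΔxΔp = 4.442e-34 J·s ≥ 5.273e-35 J·s = ℏ/2,
the measurement satisfies the uncertainty principle.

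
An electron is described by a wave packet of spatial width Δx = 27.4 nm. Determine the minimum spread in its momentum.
1.924 × 10^-27 kg·m/s

For a wave packet, the spatial width Δx and momentum spread Δp are related by the uncertainty principle:
ΔxΔp ≥ ℏ/2

The minimum momentum spread is:
Δp_min = ℏ/(2Δx)
Δp_min = (1.055e-34 J·s) / (2 × 2.740e-08 m)
Δp_min = 1.924e-27 kg·m/s

A wave packet cannot have both a well-defined position and well-defined momentum.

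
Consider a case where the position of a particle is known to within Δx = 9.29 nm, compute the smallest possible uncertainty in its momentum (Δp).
5.676 × 10^-27 kg·m/s

Using the Heisenberg uncertainty principle:
ΔxΔp ≥ ℏ/2

The minimum uncertainty in momentum is:
Δp_min = ℏ/(2Δx)
Δp_min = (1.055e-34 J·s) / (2 × 9.290e-09 m)
Δp_min = 5.676e-27 kg·m/s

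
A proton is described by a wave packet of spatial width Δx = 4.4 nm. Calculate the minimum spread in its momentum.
1.198 × 10^-26 kg·m/s

For a wave packet, the spatial width Δx and momentum spread Δp are related by the uncertainty principle:
ΔxΔp ≥ ℏ/2

The minimum momentum spread is:
Δp_min = ℏ/(2Δx)
Δp_min = (1.055e-34 J·s) / (2 × 4.400e-09 m)
Δp_min = 1.198e-26 kg·m/s

A wave packet cannot have both a well-defined position and well-defined momentum.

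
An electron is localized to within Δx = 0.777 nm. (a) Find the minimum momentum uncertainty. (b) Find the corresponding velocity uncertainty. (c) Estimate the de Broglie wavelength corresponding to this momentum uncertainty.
(a) Δp_min = 6.786 × 10^-26 kg·m/s
(b) Δv_min = 74.497 km/s
(c) λ_dB = 9.764 nm

Step-by-step:

(a) From the uncertainty principle:
Δp_min = ℏ/(2Δx) = (1.055e-34 J·s)/(2 × 7.770e-10 m) = 6.786e-26 kg·m/s

(b) The velocity uncertainty:
Δv = Δp/m = (6.786e-26 kg·m/s)/(9.109e-31 kg) = 7.450e+04 m/s = 74.497 km/s

(c) The de Broglie wavelength for this momentum:
λ = h/p = (6.626e-34 J·s)/(6.786e-26 kg·m/s) = 9.764e-09 m = 9.764 nm

Note: The de Broglie wavelength is comparable to the localization size, as expected from wave-particle duality.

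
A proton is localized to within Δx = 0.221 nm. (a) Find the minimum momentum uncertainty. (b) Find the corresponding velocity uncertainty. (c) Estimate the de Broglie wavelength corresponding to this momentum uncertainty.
(a) Δp_min = 2.386 × 10^-25 kg·m/s
(b) Δv_min = 142.645 m/s
(c) λ_dB = 2.777 nm

Step-by-step:

(a) From the uncertainty principle:
Δp_min = ℏ/(2Δx) = (1.055e-34 J·s)/(2 × 2.210e-10 m) = 2.386e-25 kg·m/s

(b) The velocity uncertainty:
Δv = Δp/m = (2.386e-25 kg·m/s)/(1.673e-27 kg) = 1.426e+02 m/s = 142.645 m/s

(c) The de Broglie wavelength for this momentum:
λ = h/p = (6.626e-34 J·s)/(2.386e-25 kg·m/s) = 2.777e-09 m = 2.777 nm

Note: The de Broglie wavelength is comparable to the localization size, as expected from wave-particle duality.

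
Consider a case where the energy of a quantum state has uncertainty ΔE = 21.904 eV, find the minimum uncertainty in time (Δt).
15.025 as

Using the energy-time uncertainty principle:
ΔEΔt ≥ ℏ/2

The minimum uncertainty in time is:
Δt_min = ℏ/(2ΔE)
Δt_min = (1.055e-34 J·s) / (2 × 3.509e-18 J)
Δt_min = 1.502e-17 s = 15.025 as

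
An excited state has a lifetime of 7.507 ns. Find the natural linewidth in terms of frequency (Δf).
10.600 MHz

Using the energy-time uncertainty principle and E = hf:
ΔEΔt ≥ ℏ/2
hΔf·Δt ≥ ℏ/2

The minimum frequency uncertainty is:
Δf = ℏ/(2hτ) = 1/(4πτ)
Δf = 1/(4π × 7.507e-09 s)
Δf = 1.060e+07 Hz = 10.600 MHz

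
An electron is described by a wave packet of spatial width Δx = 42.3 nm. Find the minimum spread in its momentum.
1.247 × 10^-27 kg·m/s

For a wave packet, the spatial width Δx and momentum spread Δp are related by the uncertainty principle:
ΔxΔp ≥ ℏ/2

The minimum momentum spread is:
Δp_min = ℏ/(2Δx)
Δp_min = (1.055e-34 J·s) / (2 × 4.230e-08 m)
Δp_min = 1.247e-27 kg·m/s

A wave packet cannot have both a well-defined position and well-defined momentum.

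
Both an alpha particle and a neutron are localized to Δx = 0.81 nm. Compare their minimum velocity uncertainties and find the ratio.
The neutron has the larger minimum velocity uncertainty, by a ratio of 4.0.

For both particles, Δp_min = ℏ/(2Δx) = 6.510e-26 kg·m/s (same for both).

The velocity uncertainty is Δv = Δp/m:
- alpha particle: Δv = 6.510e-26 / 6.645e-27 = 9.797e+00 m/s = 9.797 m/s
- neutron: Δv = 6.510e-26 / 1.675e-27 = 3.887e+01 m/s = 38.866 m/s

Ratio: 3.887e+01 / 9.797e+00 = 4.0

The lighter particle has larger velocity uncertainty because Δv ∝ 1/m.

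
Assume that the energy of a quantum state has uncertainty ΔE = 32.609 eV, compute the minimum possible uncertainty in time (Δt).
10.092 as

Using the energy-time uncertainty principle:
ΔEΔt ≥ ℏ/2

The minimum uncertainty in time is:
Δt_min = ℏ/(2ΔE)
Δt_min = (1.055e-34 J·s) / (2 × 5.225e-18 J)
Δt_min = 1.009e-17 s = 10.092 as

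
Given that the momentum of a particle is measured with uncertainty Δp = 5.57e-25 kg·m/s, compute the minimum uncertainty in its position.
94.665 pm

Using the Heisenberg uncertainty principle:
ΔxΔp ≥ ℏ/2

The minimum uncertainty in position is:
Δx_min = ℏ/(2Δp)
Δx_min = (1.055e-34 J·s) / (2 × 5.570e-25 kg·m/s)
Δx_min = 9.467e-11 m = 94.665 pm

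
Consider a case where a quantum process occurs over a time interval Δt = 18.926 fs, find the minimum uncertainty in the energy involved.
17.389 meV

Using the energy-time uncertainty principle:
ΔEΔt ≥ ℏ/2

The minimum uncertainty in energy is:
ΔE_min = ℏ/(2Δt)
ΔE_min = (1.055e-34 J·s) / (2 × 1.893e-14 s)
ΔE_min = 2.786e-21 J = 17.389 meV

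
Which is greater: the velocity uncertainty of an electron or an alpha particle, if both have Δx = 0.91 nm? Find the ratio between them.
The electron has the larger minimum velocity uncertainty, by a ratio of 7294.3.

For both particles, Δp_min = ℏ/(2Δx) = 5.794e-26 kg·m/s (same for both).

The velocity uncertainty is Δv = Δp/m:
- electron: Δv = 5.794e-26 / 9.109e-31 = 6.361e+04 m/s = 63.609 km/s
- alpha particle: Δv = 5.794e-26 / 6.645e-27 = 8.720e+00 m/s = 8.720 m/s

Ratio: 6.361e+04 / 8.720e+00 = 7294.3

The lighter particle has larger velocity uncertainty because Δv ∝ 1/m.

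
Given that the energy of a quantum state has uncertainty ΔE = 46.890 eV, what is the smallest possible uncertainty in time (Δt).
7.019 as

Using the energy-time uncertainty principle:
ΔEΔt ≥ ℏ/2

The minimum uncertainty in time is:
Δt_min = ℏ/(2ΔE)
Δt_min = (1.055e-34 J·s) / (2 × 7.513e-18 J)
Δt_min = 7.019e-18 s = 7.019 as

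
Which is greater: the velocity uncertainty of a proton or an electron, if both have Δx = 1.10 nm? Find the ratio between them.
The electron has the larger minimum velocity uncertainty, by a ratio of 1836.2.

For both particles, Δp_min = ℏ/(2Δx) = 4.794e-26 kg·m/s (same for both).

The velocity uncertainty is Δv = Δp/m:
- proton: Δv = 4.794e-26 / 1.673e-27 = 2.866e+01 m/s = 28.659 m/s
- electron: Δv = 4.794e-26 / 9.109e-31 = 5.262e+04 m/s = 52.622 km/s

Ratio: 5.262e+04 / 2.866e+01 = 1836.2

The lighter particle has larger velocity uncertainty because Δv ∝ 1/m.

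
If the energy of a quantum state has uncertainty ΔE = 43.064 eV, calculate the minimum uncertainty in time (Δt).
7.642 as

Using the energy-time uncertainty principle:
ΔEΔt ≥ ℏ/2

The minimum uncertainty in time is:
Δt_min = ℏ/(2ΔE)
Δt_min = (1.055e-34 J·s) / (2 × 6.900e-18 J)
Δt_min = 7.642e-18 s = 7.642 as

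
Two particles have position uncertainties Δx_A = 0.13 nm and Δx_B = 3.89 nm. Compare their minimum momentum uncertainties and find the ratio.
Particle A has the larger minimum momentum uncertainty, by a factor of 29.92.

For each particle, the minimum momentum uncertainty is Δp_min = ℏ/(2Δx):

Particle A: Δp_A = ℏ/(2×1.300e-10 m) = 4.056e-25 kg·m/s
Particle B: Δp_B = ℏ/(2×3.890e-09 m) = 1.355e-26 kg·m/s

Ratio: Δp_A/Δp_B = 29.92

Since Δp_min ∝ 1/Δx, the particle with smaller position uncertainty (A) has larger momentum uncertainty.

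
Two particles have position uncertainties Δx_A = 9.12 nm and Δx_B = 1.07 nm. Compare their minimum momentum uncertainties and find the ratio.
Particle B has the larger minimum momentum uncertainty, by a factor of 8.52.

For each particle, the minimum momentum uncertainty is Δp_min = ℏ/(2Δx):

Particle A: Δp_A = ℏ/(2×9.120e-09 m) = 5.782e-27 kg·m/s
Particle B: Δp_B = ℏ/(2×1.070e-09 m) = 4.928e-26 kg·m/s

Ratio: Δp_B/Δp_A = 8.52

Since Δp_min ∝ 1/Δx, the particle with smaller position uncertainty (B) has larger momentum uncertainty.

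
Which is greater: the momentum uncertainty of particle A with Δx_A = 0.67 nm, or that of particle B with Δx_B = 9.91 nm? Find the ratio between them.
Particle A has the larger minimum momentum uncertainty, by a factor of 14.79.

For each particle, the minimum momentum uncertainty is Δp_min = ℏ/(2Δx):

Particle A: Δp_A = ℏ/(2×6.700e-10 m) = 7.870e-26 kg·m/s
Particle B: Δp_B = ℏ/(2×9.910e-09 m) = 5.321e-27 kg·m/s

Ratio: Δp_A/Δp_B = 14.79

Since Δp_min ∝ 1/Δx, the particle with smaller position uncertainty (A) has larger momentum uncertainty.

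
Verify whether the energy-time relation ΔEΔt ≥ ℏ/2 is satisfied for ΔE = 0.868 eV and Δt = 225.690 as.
No, it violates the uncertainty relation.

Calculate the product ΔEΔt:
ΔE = 0.868 eV = 1.391e-19 J
ΔEΔt = (1.391e-19 J) × (2.257e-16 s)
ΔEΔt = 3.139e-35 J·s

Compare to the minimum allowed value ℏ/2:
ℏ/2 = 5.273e-35 J·s

Since ΔEΔt = 3.139e-35 J·s < 5.273e-35 J·s = ℏ/2,
this violates the uncertainty relation.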